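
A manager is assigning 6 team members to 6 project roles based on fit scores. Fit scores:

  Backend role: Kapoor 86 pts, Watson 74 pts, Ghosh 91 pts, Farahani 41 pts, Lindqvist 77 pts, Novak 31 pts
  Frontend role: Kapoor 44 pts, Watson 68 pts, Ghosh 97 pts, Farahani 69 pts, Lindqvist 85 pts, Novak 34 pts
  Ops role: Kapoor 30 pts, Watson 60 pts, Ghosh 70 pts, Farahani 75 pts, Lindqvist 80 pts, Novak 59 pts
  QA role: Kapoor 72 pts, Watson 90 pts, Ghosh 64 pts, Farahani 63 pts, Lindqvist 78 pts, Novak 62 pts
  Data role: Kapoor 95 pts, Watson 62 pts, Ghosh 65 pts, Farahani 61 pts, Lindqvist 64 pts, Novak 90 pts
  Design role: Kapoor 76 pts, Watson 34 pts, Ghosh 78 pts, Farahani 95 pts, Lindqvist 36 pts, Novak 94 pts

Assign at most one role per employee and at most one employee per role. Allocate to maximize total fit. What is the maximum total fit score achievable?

This is a one-to-one assignment (maximum-weight bipartite matching).
Optimal: Kapoor→Backend role (86 pts), Watson→QA role (90 pts), Ghosh→Frontend role (97 pts), Farahani→Design role (95 pts), Lindqvist→Ops role (80 pts), Novak→Data role (90 pts) — total 86+90+97+95+80+90 = 538 pts.
Next-best assignment: Kapoor→Data role, Watson→QA role, Ghosh→Backend role, Farahani→Ops role, Lindqvist→Frontend role, Novak→Design role = 530 pts.
No other one-to-one assignment exceeds 538 pts.

Max total: 538 pts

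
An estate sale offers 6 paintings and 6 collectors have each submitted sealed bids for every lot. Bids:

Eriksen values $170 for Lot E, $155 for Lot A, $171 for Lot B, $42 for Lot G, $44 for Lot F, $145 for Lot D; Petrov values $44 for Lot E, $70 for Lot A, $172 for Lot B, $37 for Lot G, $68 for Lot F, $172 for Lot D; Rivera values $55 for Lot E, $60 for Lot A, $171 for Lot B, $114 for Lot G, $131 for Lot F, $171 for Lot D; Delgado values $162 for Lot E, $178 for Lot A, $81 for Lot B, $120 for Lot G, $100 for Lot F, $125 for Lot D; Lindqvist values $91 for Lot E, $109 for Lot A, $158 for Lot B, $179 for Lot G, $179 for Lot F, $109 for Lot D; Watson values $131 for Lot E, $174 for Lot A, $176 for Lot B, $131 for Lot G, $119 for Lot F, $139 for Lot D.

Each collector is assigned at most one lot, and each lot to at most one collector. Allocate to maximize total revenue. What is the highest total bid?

Treat this as an assignment problem: match each collector to one lot.
Optimal: Eriksen→Lot E ($170), Petrov→Lot D ($172), Rivera→Lot F ($131), Delgado→Lot A ($178), Lindqvist→Lot G ($179), Watson→Lot B ($176) — total 170+172+131+178+179+176 = $1006.
Row-greedy (each collector in turn takes its best remaining lot) gives $962, worse by 44.

Maximum total: $1006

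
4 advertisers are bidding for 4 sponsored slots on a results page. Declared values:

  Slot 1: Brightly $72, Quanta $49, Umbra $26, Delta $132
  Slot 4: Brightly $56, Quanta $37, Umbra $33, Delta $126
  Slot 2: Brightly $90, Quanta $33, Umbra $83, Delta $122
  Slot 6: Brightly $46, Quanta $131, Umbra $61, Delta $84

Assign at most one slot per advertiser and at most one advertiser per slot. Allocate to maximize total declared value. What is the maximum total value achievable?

Optimal: Brightly→Slot 1 ($72), Quanta→Slot 6 ($131), Umbra→Slot 2 ($83), Delta→Slot 4 ($126) — total 72+131+83+126 = $412.
Max-entry greedy (repeatedly take the single best remaining cell) gives $386, worse by 26.
Every other assignment is strictly worse.

Maximum total: $412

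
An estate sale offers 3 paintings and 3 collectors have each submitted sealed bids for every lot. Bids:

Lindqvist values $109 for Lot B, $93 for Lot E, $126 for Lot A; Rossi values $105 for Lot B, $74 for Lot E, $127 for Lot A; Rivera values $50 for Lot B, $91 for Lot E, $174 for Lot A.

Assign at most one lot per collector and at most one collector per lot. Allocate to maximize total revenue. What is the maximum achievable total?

Optimal: Lindqvist→Lot E ($93), Rossi→Lot B ($105), Rivera→Lot A ($174) — total 93+105+174 = $372.
Next-best assignment: Lindqvist→Lot B, Rossi→Lot E, Rivera→Lot A = $357.
Swapping Rivera↔Lindqvist (Rivera→Lot E $91, Lindqvist→Lot A $126) loses 50.
No other one-to-one assignment exceeds $372.

Maximum total: $372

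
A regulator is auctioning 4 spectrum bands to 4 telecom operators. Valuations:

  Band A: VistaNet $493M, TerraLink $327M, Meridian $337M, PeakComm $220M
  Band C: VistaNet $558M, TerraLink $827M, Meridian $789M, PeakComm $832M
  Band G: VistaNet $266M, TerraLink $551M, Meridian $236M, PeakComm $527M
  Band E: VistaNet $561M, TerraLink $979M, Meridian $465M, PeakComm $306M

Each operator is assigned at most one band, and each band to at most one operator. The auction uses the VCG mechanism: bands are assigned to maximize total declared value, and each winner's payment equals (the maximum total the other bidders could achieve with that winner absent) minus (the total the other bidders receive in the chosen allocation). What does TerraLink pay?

TerraLink pays $68M.

Efficient allocation: VistaNet→Band A ($493M), TerraLink→Band E ($979M), Meridian→Band C ($789M), PeakComm→Band G ($527M); total welfare W = $2788M.
TerraLink receives Band E at value $979M, so the others get W − 979 = $1809M.
Without TerraLink: best allocation of the remaining 3 bidders over all 4 bands is VistaNet→Band E ($561M), Meridian→Band C ($789M), PeakComm→Band G ($527M), total $1877M.
VCG payment = (others' best without TerraLink) − (others' welfare with TerraLink) = 1877 − 1809 = $68M.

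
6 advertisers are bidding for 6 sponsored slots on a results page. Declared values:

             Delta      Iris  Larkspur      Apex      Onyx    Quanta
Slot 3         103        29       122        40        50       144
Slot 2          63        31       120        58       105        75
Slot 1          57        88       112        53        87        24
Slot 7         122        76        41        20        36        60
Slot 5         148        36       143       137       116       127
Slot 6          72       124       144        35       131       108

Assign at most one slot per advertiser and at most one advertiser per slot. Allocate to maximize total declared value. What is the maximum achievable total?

Optimal: Delta→Slot 7 ($122), Iris→Slot 6 ($124), Larkspur→Slot 1 ($112), Apex→Slot 5 ($137), Onyx→Slot 2 ($105), Quanta→Slot 3 ($144) — total 122+124+112+137+105+144 = $744.
Row-greedy (each advertiser in turn takes its best remaining slot) gives $599, worse by 145.
Next-best assignment: Delta→Slot 7, Iris→Slot 1, Larkspur→Slot 2, Apex→Slot 5, Onyx→Slot 6, Quanta→Slot 3 = $742.
No other one-to-one assignment exceeds $744.

Max total: $744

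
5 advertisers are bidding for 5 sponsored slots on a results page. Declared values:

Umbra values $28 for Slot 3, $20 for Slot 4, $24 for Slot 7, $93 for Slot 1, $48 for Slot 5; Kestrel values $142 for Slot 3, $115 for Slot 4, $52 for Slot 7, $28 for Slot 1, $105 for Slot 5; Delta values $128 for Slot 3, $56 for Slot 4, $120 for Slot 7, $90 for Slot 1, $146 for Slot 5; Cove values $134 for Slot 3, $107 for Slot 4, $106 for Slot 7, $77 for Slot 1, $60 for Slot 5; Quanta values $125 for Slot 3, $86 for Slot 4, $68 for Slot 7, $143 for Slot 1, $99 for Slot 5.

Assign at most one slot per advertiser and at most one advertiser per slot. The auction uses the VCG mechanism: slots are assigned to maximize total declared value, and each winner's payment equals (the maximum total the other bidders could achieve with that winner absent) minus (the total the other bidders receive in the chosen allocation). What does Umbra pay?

Efficient allocation: Umbra→Slot 1 ($93), Kestrel→Slot 4 ($115), Delta→Slot 5 ($146), Cove→Slot 7 ($106), Quanta→Slot 3 ($125); total welfare W = $585.
Umbra receives Slot 1 at value $93, so the others get W − 93 = $492.
Without Umbra: best allocation of the remaining 4 bidders over all 5 slots is Kestrel→Slot 3 ($142), Delta→Slot 5 ($146), Cove→Slot 4 ($107), Quanta→Slot 1 ($143), total $538.
VCG payment = (others' best without Umbra) − (others' welfare with Umbra) = 538 − 492 = $46.

Umbra pays $46.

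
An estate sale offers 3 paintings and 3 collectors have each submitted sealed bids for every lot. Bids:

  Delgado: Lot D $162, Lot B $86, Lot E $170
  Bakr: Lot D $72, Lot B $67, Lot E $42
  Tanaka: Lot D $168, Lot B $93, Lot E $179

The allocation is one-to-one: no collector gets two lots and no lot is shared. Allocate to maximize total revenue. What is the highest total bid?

Optimal: Delgado→Lot D ($162), Bakr→Lot B ($67), Tanaka→Lot E ($179) — total 162+67+179 = $408.
Column-greedy (each lot in turn goes to its best remaining collector) gives $296, worse by 112.
Swapping Tanaka↔Delgado (Tanaka→Lot D $168, Delgado→Lot E $170) loses 3.
No other one-to-one assignment exceeds $408.

Maximum total: $408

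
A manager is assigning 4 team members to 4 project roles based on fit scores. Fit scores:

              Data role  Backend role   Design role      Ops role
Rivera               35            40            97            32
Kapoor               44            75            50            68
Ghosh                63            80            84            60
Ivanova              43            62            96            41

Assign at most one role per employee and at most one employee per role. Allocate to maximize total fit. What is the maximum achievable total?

Max total: 290 pts

Treat this as an assignment problem: match each employee to one role.
Optimal: Rivera→Design role (97 pts), Kapoor→Ops role (68 pts), Ghosh→Data role (63 pts), Ivanova→Backend role (62 pts) — total 97+68+63+62 = 290 pts.
Max-entry greedy (repeatedly take the single best remaining cell) gives 288 pts, worse by 2.
Swapping Kapoor↔Rivera (Kapoor→Design role 50 pts, Rivera→Ops role 32 pts) loses 83.
Checked against all permutations: 290 pts is optimal.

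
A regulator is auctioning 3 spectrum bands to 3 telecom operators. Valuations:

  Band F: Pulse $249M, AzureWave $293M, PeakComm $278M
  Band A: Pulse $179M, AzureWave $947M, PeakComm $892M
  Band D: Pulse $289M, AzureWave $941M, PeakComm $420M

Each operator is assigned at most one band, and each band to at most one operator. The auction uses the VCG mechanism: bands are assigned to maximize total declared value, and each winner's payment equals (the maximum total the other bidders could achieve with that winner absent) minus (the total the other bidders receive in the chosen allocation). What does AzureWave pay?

AzureWave pays $40M.

Efficient allocation: Pulse→Band F ($249M), AzureWave→Band D ($941M), PeakComm→Band A ($892M); total welfare W = $2082M.
AzureWave receives Band D at value $941M, so the others get W − 941 = $1141M.
Without AzureWave: best allocation of the remaining 2 bidders over all 3 bands is Pulse→Band D ($289M), PeakComm→Band A ($892M), total $1181M.
VCG payment = (others' best without AzureWave) − (others' welfare with AzureWave) = 1181 − 1141 = $40M.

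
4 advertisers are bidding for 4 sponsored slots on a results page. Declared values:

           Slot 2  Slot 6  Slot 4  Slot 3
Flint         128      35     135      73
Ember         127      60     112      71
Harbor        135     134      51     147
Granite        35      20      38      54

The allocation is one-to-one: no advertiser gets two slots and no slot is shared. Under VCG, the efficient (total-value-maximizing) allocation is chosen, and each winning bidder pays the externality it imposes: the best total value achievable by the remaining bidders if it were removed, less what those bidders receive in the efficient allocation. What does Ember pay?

Efficient allocation: Flint→Slot 4 ($135), Ember→Slot 2 ($127), Harbor→Slot 6 ($134), Granite→Slot 3 ($54); total welfare W = $450.
Ember receives Slot 2 at value $127, so the others get W − 127 = $323.
Without Ember: best allocation of the remaining 3 bidders over all 4 slots is Flint→Slot 4 ($135), Harbor→Slot 2 ($135), Granite→Slot 3 ($54), total $324.
VCG payment = (others' best without Ember) − (others' welfare with Ember) = 324 − 323 = $1.

Ember pays $1.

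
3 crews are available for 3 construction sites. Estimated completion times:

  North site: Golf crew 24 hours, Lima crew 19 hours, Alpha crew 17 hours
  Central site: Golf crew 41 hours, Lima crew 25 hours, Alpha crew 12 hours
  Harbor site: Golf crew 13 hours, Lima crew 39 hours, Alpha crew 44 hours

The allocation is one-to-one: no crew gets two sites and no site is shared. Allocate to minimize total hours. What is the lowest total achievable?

This is the linear assignment problem.
Optimal: Golf crew→Harbor site (13 hours), Lima crew→North site (19 hours), Alpha crew→Central site (12 hours) — total 13+19+12 = 44 hours.
Column-greedy (each site in turn goes to its cheapest remaining crew) gives 55 hours, worse by 11.
Next-best assignment: Golf crew→Harbor site, Lima crew→Central site, Alpha crew→North site = 55 hours.
Swapping Golf crew↔Lima crew (Golf crew→North site 24 hours, Lima crew→Harbor site 39 hours) adds 31.

Min total: 44 hours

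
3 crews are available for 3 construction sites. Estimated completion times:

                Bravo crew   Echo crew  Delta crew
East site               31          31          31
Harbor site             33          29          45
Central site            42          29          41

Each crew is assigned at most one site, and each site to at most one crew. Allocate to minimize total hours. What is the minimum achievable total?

Optimal: Bravo crew→Harbor site (33 hours), Echo crew→Central site (29 hours), Delta crew→East site (31 hours) — total 33+29+31 = 93 hours.
Column-greedy (each site in turn goes to its cheapest remaining crew) gives 101 hours, worse by 8.
Next-best assignment: Bravo crew→East site, Echo crew→Harbor site, Delta crew→Central site = 101 hours.

Minimum total: 93 hours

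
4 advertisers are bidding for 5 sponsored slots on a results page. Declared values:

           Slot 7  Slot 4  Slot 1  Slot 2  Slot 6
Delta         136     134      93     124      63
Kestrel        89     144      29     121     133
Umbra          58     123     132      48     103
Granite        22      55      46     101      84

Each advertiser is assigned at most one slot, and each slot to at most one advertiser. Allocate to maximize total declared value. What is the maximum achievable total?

This is the linear assignment problem.
Optimal: Delta→Slot 7 ($136), Kestrel→Slot 4 ($144), Umbra→Slot 1 ($132), Granite→Slot 2 ($101) — total 136+144+132+101 = $513.

Maximum total: $513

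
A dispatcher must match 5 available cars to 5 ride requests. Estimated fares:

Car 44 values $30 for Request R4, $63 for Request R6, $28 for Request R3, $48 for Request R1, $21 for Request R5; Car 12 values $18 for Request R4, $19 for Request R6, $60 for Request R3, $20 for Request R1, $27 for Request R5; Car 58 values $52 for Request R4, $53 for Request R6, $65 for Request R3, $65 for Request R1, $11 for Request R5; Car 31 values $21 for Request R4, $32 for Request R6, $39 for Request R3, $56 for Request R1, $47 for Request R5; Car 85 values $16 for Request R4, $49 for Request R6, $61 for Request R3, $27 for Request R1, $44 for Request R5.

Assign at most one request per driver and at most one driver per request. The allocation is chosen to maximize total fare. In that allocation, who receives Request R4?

This is the linear assignment problem.
Optimal: Car 44→Request R6 ($63), Car 12→Request R3 ($60), Car 58→Request R4 ($52), Car 31→Request R1 ($56), Car 85→Request R5 ($44) — total 63+60+52+56+44 = $275.
Next-best assignment: Car 44→Request R6, Car 12→Request R5, Car 58→Request R4, Car 31→Request R1, Car 85→Request R3 = $259.
Swapping Car 85↔Car 44 (Car 85→Request R6 $49, Car 44→Request R5 $21) loses 37.
Every other assignment is strictly worse.
Car 58's own top request is Request R3 ($65), but forcing Car 58→Request R3 and reassigning the rest optimally gives only $246 — worse by 29.

Car 58 receives Request R4.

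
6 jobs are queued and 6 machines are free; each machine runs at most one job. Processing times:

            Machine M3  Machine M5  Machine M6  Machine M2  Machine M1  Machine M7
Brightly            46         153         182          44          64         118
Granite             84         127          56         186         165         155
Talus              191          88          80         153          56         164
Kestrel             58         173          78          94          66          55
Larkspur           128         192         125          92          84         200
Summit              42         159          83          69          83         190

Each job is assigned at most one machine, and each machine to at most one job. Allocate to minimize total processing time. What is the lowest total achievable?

Optimal: Brightly→Machine M2 (44 min), Granite→Machine M6 (56 min), Talus→Machine M5 (88 min), Kestrel→Machine M7 (55 min), Larkspur→Machine M1 (84 min), Summit→Machine M3 (42 min) — total 44+56+88+55+84+42 = 369 min.
Min-entry greedy (repeatedly take the single cheapest remaining cell) gives 445 min, worse by 76.
Next-best assignment: Brightly→Machine M1, Granite→Machine M6, Talus→Machine M5, Kestrel→Machine M7, Larkspur→Machine M2, Summit→Machine M3 = 397 min.
Swapping Talus↔Summit (Talus→Machine M3 191 min, Summit→Machine M5 159 min) adds 220.
No other one-to-one assignment undercuts 369 min.

Min total: 369 min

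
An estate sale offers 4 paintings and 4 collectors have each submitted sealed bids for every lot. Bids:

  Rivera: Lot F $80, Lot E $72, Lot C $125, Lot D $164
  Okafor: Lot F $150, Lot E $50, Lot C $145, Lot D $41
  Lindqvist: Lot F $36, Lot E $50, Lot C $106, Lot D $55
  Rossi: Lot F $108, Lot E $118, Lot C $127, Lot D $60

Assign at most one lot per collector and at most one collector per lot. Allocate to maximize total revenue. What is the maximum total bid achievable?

Maximum total: $538

Optimal: Rivera→Lot D ($164), Okafor→Lot F ($150), Lindqvist→Lot C ($106), Rossi→Lot E ($118) — total 164+150+106+118 = $538.
Column-greedy (each lot in turn goes to its best remaining collector) gives $448, worse by 90.
Next-best assignment: Rivera→Lot D, Okafor→Lot F, Lindqvist→Lot E, Rossi→Lot C = $491.
Swapping Lindqvist↔Okafor (Lindqvist→Lot F $36, Okafor→Lot C $145) loses 75.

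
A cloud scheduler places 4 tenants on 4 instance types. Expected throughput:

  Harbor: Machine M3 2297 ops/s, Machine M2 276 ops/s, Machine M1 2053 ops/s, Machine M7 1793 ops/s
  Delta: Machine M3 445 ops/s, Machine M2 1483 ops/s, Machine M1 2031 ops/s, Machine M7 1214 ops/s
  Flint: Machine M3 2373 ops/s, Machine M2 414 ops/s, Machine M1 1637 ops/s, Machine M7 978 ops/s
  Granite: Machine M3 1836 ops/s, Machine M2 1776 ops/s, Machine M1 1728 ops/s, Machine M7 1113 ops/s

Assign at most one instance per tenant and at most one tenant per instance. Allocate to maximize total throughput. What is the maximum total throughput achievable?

Max total: 7973 ops/s

Optimal: Harbor→Machine M7 (1793 ops/s), Delta→Machine M1 (2031 ops/s), Flint→Machine M3 (2373 ops/s), Granite→Machine M2 (1776 ops/s) — total 1793+2031+2373+1776 = 7973 ops/s.
Column-greedy (each instance in turn goes to its best remaining tenant) gives 7416 ops/s, worse by 557.
Every other assignment is strictly worse.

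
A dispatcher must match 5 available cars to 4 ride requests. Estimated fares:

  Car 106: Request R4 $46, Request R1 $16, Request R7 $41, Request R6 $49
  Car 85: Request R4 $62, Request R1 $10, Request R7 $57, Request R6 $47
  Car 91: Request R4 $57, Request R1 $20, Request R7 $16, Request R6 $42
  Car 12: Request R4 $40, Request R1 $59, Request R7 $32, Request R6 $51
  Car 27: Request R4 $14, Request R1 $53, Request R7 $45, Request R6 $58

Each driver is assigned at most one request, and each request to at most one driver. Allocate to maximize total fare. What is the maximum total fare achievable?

Max total: $231

This is a one-to-one assignment (maximum-weight bipartite matching).
Optimal: Car 91→Request R4 ($57), Car 12→Request R1 ($59), Car 85→Request R7 ($57), Car 27→Request R6 ($58) — total 57+59+57+58 = $231.
Column-greedy (each request in turn goes to its best remaining driver) gives $215, worse by 16.
Checked against all permutations: $231 is optimal.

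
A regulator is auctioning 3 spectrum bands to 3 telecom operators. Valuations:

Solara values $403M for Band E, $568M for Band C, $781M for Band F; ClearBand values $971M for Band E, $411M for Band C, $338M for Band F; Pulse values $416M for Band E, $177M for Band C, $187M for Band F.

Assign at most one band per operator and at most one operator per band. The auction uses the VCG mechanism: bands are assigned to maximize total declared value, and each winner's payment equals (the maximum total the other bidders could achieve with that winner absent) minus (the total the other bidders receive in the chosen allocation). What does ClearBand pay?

ClearBand pays $239M.

Efficient allocation: Solara→Band F ($781M), ClearBand→Band E ($971M), Pulse→Band C ($177M); total welfare W = $1929M.
ClearBand receives Band E at value $971M, so the others get W − 971 = $958M.
Without ClearBand: best allocation of the remaining 2 bidders over all 3 bands is Solara→Band F ($781M), Pulse→Band E ($416M), total $1197M.
VCG payment = (others' best without ClearBand) − (others' welfare with ClearBand) = 1197 − 958 = $239M.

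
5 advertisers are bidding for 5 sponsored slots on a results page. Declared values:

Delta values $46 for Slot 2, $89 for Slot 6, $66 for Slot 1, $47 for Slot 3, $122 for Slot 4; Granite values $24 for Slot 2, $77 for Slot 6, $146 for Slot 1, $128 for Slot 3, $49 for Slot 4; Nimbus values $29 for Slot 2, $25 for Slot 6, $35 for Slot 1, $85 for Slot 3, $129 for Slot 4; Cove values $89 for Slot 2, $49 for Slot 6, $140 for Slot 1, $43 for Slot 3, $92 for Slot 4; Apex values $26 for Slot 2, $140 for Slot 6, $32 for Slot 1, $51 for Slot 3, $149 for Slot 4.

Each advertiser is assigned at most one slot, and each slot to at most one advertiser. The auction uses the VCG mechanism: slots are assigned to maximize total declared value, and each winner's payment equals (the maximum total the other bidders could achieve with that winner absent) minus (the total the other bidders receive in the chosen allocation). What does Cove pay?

Efficient allocation: Delta→Slot 2 ($46), Granite→Slot 3 ($128), Nimbus→Slot 4 ($129), Cove→Slot 1 ($140), Apex→Slot 6 ($140); total welfare W = $583.
Cove receives Slot 1 at value $140, so the others get W − 140 = $443.
Without Cove: best allocation of the remaining 4 bidders over all 5 slots is Delta→Slot 4 ($122), Granite→Slot 1 ($146), Nimbus→Slot 3 ($85), Apex→Slot 6 ($140), total $493.
VCG payment = (others' best without Cove) − (others' welfare with Cove) = 493 − 443 = $50.

Cove pays $50.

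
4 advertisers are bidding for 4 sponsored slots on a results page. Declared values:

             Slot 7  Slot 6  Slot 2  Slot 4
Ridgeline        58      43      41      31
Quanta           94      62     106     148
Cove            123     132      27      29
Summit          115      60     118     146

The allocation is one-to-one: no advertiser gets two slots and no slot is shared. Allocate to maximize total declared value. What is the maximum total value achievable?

Max total: $456

This is the linear assignment problem.
Optimal: Ridgeline→Slot 7 ($58), Quanta→Slot 4 ($148), Cove→Slot 6 ($132), Summit→Slot 2 ($118) — total 58+148+132+118 = $456.
Column-greedy (each slot in turn goes to its best remaining advertiser) gives $334, worse by 122.
Swapping Cove↔Ridgeline (Cove→Slot 7 $123, Ridgeline→Slot 6 $43) loses 24.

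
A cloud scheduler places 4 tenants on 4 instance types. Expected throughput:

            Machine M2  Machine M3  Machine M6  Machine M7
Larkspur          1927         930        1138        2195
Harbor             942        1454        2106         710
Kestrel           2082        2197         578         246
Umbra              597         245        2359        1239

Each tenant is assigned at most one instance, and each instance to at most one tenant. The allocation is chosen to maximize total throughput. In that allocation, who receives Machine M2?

Kestrel receives Machine M2.

Optimal: Larkspur→Machine M7 (2195 ops/s), Harbor→Machine M3 (1454 ops/s), Kestrel→Machine M2 (2082 ops/s), Umbra→Machine M6 (2359 ops/s) — total 2195+1454+2082+2359 = 8090 ops/s.
Row-greedy (each tenant in turn takes its best remaining instance) gives 7095 ops/s, worse by 995.
Swapping Larkspur↔Kestrel (Larkspur→Machine M2 1927 ops/s, Kestrel→Machine M7 246 ops/s) loses 2104.
Checked against all permutations: 8090 ops/s is optimal.
Kestrel's own top instance is Machine M3 (2197 ops/s), but forcing Kestrel→Machine M3 and reassigning the rest optimally gives only 7693 ops/s — worse by 397.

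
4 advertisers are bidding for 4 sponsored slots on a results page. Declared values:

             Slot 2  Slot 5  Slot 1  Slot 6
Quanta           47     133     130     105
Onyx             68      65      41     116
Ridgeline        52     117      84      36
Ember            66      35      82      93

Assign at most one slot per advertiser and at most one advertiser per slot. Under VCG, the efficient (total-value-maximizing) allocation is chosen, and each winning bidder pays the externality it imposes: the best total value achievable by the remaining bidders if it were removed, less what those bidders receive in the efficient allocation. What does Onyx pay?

Onyx pays $27.

Efficient allocation: Quanta→Slot 1 ($130), Onyx→Slot 6 ($116), Ridgeline→Slot 5 ($117), Ember→Slot 2 ($66); total welfare W = $429.
Onyx receives Slot 6 at value $116, so the others get W − 116 = $313.
Without Onyx: best allocation of the remaining 3 bidders over all 4 slots is Quanta→Slot 1 ($130), Ridgeline→Slot 5 ($117), Ember→Slot 6 ($93), total $340.
VCG payment = (others' best without Onyx) − (others' welfare with Onyx) = 340 − 313 = $27.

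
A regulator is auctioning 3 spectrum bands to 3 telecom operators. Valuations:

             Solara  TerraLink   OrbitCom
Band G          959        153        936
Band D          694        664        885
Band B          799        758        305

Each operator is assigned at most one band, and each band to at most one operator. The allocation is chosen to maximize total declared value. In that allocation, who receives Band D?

OrbitCom receives Band D.

Optimal: Solara→Band G ($959M), TerraLink→Band B ($758M), OrbitCom→Band D ($885M) — total 959+758+885 = $2602M.
No other one-to-one assignment exceeds $2602M.
OrbitCom's own top band is Band G ($936M), but forcing OrbitCom→Band G and reassigning the rest optimally gives only $2399M — worse by 203.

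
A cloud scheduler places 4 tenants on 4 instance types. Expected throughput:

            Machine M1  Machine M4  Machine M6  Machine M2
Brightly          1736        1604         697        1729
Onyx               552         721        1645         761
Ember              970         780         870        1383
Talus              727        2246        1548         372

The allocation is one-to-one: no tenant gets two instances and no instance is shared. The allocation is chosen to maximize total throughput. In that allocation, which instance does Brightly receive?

Optimal: Brightly→Machine M1 (1736 ops/s), Onyx→Machine M6 (1645 ops/s), Ember→Machine M2 (1383 ops/s), Talus→Machine M4 (2246 ops/s) — total 1736+1645+1383+2246 = 7010 ops/s.
Next-best assignment: Brightly→Machine M2, Onyx→Machine M6, Ember→Machine M1, Talus→Machine M4 = 6590 ops/s.
Checked against all permutations: 7010 ops/s is optimal.

Brightly receives Machine M1.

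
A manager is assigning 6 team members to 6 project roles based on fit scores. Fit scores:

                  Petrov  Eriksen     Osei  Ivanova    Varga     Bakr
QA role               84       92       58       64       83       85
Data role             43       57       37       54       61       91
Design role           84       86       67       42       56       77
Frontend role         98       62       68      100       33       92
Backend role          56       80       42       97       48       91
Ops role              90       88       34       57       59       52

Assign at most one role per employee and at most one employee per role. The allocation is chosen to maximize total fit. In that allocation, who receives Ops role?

Optimal: Petrov→Frontend role (98 pts), Eriksen→Ops role (88 pts), Osei→Design role (67 pts), Ivanova→Backend role (97 pts), Varga→QA role (83 pts), Bakr→Data role (91 pts) — total 98+88+67+97+83+91 = 524 pts.
Next-best assignment: Petrov→Ops role, Eriksen→Design role, Osei→Frontend role, Ivanova→Backend role, Varga→QA role, Bakr→Data role = 515 pts.
Swapping Varga↔Osei (Varga→Design role 56 pts, Osei→QA role 58 pts) loses 36.
No other one-to-one assignment exceeds 524 pts.
Eriksen's own top role is QA role (92 pts), but forcing Eriksen→QA role and reassigning the rest optimally gives only 504 pts — worse by 20.

Eriksen receives Ops role.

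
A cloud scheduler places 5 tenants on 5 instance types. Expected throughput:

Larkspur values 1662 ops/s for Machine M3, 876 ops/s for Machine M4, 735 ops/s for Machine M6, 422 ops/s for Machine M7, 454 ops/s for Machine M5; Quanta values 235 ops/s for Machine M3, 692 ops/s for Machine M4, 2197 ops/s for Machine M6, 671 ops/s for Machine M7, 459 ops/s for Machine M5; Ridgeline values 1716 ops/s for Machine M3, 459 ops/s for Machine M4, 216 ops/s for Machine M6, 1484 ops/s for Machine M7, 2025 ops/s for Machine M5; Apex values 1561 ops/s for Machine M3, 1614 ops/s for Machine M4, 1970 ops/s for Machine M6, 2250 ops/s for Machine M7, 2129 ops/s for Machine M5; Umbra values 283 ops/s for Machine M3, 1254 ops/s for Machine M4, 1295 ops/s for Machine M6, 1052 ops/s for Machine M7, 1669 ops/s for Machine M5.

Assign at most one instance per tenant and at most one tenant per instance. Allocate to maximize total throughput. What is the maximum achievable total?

Maximum total: 9388 ops/s

This is the linear assignment problem.
Optimal: Larkspur→Machine M3 (1662 ops/s), Quanta→Machine M6 (2197 ops/s), Ridgeline→Machine M5 (2025 ops/s), Apex→Machine M7 (2250 ops/s), Umbra→Machine M4 (1254 ops/s) — total 1662+2197+2025+2250+1254 = 9388 ops/s.
Column-greedy (each instance in turn goes to its best remaining tenant) gives 7033 ops/s, worse by 2355.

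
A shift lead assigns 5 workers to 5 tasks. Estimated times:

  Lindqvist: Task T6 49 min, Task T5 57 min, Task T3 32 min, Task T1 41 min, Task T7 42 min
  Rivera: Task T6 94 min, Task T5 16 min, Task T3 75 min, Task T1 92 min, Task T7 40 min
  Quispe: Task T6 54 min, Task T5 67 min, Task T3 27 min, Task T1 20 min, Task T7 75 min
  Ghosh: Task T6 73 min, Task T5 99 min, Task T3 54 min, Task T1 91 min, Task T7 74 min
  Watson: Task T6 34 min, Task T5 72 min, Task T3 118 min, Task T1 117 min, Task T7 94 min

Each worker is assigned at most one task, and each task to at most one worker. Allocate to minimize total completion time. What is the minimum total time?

Optimal: Lindqvist→Task T7 (42 min), Rivera→Task T5 (16 min), Quispe→Task T1 (20 min), Ghosh→Task T3 (54 min), Watson→Task T6 (34 min) — total 42+16+20+54+34 = 166 min.
Min-entry greedy (repeatedly take the single cheapest remaining cell) gives 176 min, worse by 10.
Every other assignment is strictly worse.

Min total: 166 min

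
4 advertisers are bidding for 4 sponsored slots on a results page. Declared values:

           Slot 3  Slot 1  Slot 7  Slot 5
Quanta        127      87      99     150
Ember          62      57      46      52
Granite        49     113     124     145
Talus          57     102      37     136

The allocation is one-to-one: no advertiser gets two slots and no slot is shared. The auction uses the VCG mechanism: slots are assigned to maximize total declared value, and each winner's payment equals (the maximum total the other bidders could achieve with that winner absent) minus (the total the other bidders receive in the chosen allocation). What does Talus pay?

Talus pays $28.

Efficient allocation: Quanta→Slot 3 ($127), Ember→Slot 1 ($57), Granite→Slot 7 ($124), Talus→Slot 5 ($136); total welfare W = $444.
Talus receives Slot 5 at value $136, so the others get W − 136 = $308.
Without Talus: best allocation of the remaining 3 bidders over all 4 slots is Quanta→Slot 5 ($150), Ember→Slot 3 ($62), Granite→Slot 7 ($124), total $336.
VCG payment = (others' best without Talus) − (others' welfare with Talus) = 336 − 308 = $28.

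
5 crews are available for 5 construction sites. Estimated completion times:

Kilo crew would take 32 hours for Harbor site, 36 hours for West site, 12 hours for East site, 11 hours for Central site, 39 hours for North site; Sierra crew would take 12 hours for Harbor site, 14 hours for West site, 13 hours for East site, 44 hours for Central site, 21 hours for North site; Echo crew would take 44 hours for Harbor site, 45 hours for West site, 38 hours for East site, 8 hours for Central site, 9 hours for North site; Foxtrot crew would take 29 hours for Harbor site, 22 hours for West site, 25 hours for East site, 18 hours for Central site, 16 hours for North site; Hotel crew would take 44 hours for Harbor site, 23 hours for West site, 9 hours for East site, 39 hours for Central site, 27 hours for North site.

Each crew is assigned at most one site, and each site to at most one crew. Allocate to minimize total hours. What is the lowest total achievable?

This is the linear assignment problem.
Optimal: Kilo crew→Central site (11 hours), Sierra crew→Harbor site (12 hours), Echo crew→North site (9 hours), Foxtrot crew→West site (22 hours), Hotel crew→East site (9 hours) — total 11+12+9+22+9 = 63 hours.
Swapping Kilo crew↔Echo crew (Kilo crew→North site 39 hours, Echo crew→Central site 8 hours) adds 27.
Checked against all permutations: 63 hours is optimal.

Minimum total: 63 hours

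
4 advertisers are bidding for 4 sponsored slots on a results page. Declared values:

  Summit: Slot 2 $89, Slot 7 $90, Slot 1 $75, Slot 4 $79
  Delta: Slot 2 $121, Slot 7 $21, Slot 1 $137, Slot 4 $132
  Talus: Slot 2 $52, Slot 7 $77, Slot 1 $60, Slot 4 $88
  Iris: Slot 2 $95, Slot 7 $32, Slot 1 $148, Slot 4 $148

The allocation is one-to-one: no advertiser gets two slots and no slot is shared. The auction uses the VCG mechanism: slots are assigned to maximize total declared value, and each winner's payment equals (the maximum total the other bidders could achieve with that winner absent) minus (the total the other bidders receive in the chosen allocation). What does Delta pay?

Efficient allocation: Summit→Slot 2 ($89), Delta→Slot 1 ($137), Talus→Slot 7 ($77), Iris→Slot 4 ($148); total welfare W = $451.
Delta receives Slot 1 at value $137, so the others get W − 137 = $314.
Without Delta: best allocation of the remaining 3 bidders over all 4 slots is Summit→Slot 7 ($90), Talus→Slot 4 ($88), Iris→Slot 1 ($148), total $326.
VCG payment = (others' best without Delta) − (others' welfare with Delta) = 326 − 314 = $12.

Delta pays $12.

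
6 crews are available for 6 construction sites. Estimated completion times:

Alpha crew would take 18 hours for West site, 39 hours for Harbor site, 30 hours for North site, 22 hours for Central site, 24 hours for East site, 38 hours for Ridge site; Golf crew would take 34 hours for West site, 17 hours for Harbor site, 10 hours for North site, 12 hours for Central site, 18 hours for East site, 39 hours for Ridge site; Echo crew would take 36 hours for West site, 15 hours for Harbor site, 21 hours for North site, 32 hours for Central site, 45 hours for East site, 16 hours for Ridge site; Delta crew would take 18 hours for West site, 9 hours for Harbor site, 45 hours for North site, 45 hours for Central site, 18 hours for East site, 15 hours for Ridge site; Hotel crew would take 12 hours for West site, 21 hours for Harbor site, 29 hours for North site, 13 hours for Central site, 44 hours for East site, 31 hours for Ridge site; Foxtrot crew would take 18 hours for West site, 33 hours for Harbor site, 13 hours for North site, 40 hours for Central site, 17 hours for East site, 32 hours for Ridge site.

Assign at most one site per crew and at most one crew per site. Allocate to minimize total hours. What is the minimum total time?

Min total: 83 hours

This is a one-to-one assignment (minimum-cost bipartite matching).
Optimal: Alpha crew→West site (18 hours), Golf crew→North site (10 hours), Echo crew→Ridge site (16 hours), Delta crew→Harbor site (9 hours), Hotel crew→Central site (13 hours), Foxtrot crew→East site (17 hours) — total 18+10+16+9+13+17 = 83 hours.
Min-entry greedy (repeatedly take the single cheapest remaining cell) gives 86 hours, worse by 3.
Swapping Delta crew↔Golf crew (Delta crew→North site 45 hours, Golf crew→Harbor site 17 hours) adds 43.
Every other assignment is strictly worse.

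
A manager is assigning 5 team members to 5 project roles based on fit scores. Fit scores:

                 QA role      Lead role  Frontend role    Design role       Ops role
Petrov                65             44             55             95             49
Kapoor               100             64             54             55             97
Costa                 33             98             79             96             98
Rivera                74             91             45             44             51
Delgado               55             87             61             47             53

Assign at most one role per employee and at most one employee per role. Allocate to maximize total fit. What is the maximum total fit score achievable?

Optimal: Petrov→Design role (95 pts), Kapoor→QA role (100 pts), Costa→Ops role (98 pts), Rivera→Lead role (91 pts), Delgado→Frontend role (61 pts) — total 95+100+98+91+61 = 445 pts.
Next-best assignment: Petrov→Design role, Kapoor→Ops role, Costa→Frontend role, Rivera→QA role, Delgado→Lead role = 432 pts.
Swapping Costa↔Rivera (Costa→Lead role 98 pts, Rivera→Ops role 51 pts) loses 40.

Maximum total: 445 pts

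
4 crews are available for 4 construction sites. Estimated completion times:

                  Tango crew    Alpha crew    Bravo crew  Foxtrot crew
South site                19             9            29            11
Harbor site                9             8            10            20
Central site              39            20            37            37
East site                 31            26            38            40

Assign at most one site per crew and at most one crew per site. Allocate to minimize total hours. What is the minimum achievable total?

Min total: 72 hours

Optimal: Tango crew→East site (31 hours), Alpha crew→Central site (20 hours), Bravo crew→Harbor site (10 hours), Foxtrot crew→South site (11 hours) — total 31+20+10+11 = 72 hours.
Min-entry greedy (repeatedly take the single cheapest remaining cell) gives 87 hours, worse by 15.
Next-best assignment: Tango crew→Harbor site, Alpha crew→Central site, Bravo crew→East site, Foxtrot crew→South site = 78 hours.
No other one-to-one assignment undercuts 72 hours.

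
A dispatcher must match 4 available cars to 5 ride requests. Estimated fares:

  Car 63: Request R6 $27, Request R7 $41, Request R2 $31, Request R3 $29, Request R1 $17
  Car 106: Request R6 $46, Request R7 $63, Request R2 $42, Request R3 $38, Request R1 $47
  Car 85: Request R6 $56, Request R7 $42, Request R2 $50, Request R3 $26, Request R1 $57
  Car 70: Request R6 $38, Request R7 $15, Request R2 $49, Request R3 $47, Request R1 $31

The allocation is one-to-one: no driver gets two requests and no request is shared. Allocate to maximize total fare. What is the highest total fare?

Optimal: Car 63→Request R2 ($31), Car 106→Request R7 ($63), Car 85→Request R1 ($57), Car 70→Request R3 ($47) — total 31+63+57+47 = $198.
No other one-to-one assignment exceeds $198.

Max total: $198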